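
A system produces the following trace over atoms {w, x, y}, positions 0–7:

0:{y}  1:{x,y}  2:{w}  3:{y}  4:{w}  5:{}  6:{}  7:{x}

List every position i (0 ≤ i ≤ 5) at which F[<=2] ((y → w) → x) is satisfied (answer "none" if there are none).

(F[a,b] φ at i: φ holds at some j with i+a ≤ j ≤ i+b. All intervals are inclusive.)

0, 1, 2, 3, 5

Evaluate at each i in [0,5]:
  i=0: ✓ (witness j=0)
  i=1: ✓ (witness j=1)
  i=2: ✓ (witness j=3)
  i=3: ✓ (witness j=3)
  i=4: ✗ (none in [4,6])
  i=5: ✓ (witness j=7)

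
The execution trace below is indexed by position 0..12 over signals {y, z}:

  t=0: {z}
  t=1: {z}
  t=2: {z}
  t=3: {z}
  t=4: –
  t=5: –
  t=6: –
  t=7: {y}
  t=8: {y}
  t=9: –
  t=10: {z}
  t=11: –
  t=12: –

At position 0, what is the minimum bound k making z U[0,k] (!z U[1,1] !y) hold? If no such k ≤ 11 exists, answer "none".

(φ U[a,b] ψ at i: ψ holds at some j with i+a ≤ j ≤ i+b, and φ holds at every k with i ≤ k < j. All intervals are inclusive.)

4

Need earliest j ≥ 0 with (!z U[1,1] !y), and z at every k in [0,j-1].
  j=0: rhs fails.
  j=1: rhs fails.
  j=2: rhs fails.
  j=3: rhs fails.
  j=4: rhs holds; lhs holds on [0,3]. k = 4.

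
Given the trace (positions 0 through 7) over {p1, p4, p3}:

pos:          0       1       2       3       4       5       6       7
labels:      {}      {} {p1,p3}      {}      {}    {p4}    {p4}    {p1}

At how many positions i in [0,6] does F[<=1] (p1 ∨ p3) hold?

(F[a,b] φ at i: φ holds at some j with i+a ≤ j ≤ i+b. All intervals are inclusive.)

3

Evaluate at each i in [0,6]:
  i=0: ✗ (none in [0,1])
  i=1: ✓ (witness j=2)
  i=2: ✓ (witness j=2)
  i=3: ✗ (none in [3,4])
  i=4: ✗ (none in [4,5])
  i=5: ✗ (none in [5,6])
  i=6: ✓ (witness j=7)
Positions where it holds: {1, 2, 6} → 3.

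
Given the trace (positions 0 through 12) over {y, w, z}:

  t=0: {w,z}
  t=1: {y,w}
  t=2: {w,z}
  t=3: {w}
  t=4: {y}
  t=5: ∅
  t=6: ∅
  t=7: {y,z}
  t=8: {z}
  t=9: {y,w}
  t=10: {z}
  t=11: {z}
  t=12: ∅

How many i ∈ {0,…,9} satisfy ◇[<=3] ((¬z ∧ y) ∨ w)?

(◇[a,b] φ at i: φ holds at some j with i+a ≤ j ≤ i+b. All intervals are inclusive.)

9

Evaluate at each i in [0,9]:
  i=0: ✓ (witness j=0)
  i=1: ✓ (witness j=1)
  i=2: ✓ (witness j=2)
  i=3: ✓ (witness j=3)
  i=4: ✓ (witness j=4)
  i=5: ✗ (none in [5,8])
  i=6: ✓ (witness j=9)
  i=7: ✓ (witness j=9)
  i=8: ✓ (witness j=9)
  i=9: ✓ (witness j=9)
Positions where it holds: {0, 1, 2, 3, 4, 6, 7, 8, 9} → 9.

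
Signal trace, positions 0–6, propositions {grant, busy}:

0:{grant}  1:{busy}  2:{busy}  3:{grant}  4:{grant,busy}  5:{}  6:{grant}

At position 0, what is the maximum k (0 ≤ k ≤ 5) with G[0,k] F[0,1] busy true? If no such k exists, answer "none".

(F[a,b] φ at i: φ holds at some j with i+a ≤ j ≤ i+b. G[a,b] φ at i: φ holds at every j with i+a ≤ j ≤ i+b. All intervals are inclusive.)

4

F[0,1] busy must hold from j=0 onward; find where it first fails.
  j=0: holds
  j=1: holds
  j=2: holds
  j=3: holds
  j=4: holds
  j=5: fails
Holds on [0,4], so largest k = 4.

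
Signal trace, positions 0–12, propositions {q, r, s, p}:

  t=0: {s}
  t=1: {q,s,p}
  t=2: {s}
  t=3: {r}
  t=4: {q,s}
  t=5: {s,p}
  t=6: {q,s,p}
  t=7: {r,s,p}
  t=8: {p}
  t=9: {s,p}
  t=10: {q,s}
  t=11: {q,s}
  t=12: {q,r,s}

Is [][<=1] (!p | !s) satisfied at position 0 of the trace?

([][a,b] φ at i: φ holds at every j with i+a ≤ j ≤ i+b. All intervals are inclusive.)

Check (!p | !s) at every j in [0,1]:
  j=0: true
  j=1: false
Fails at j=1 → formula fails.

No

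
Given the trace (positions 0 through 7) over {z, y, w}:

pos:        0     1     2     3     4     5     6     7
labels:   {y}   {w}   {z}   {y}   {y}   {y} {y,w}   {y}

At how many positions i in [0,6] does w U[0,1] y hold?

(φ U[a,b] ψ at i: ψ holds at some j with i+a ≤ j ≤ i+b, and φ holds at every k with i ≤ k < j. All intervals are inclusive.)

Evaluate at each i in [0,6]:
  i=0: ✓ (rhs at j=0)
  i=1: ✗ (no rhs in [1,2])
  i=2: ✗ (lhs fails at k=2 before rhs at j=3)
  i=3: ✓ (rhs at j=3)
  i=4: ✓ (rhs at j=4)
  i=5: ✓ (rhs at j=5)
  i=6: ✓ (rhs at j=6)
Positions where it holds: {0, 3, 4, 5, 6} → 5.

5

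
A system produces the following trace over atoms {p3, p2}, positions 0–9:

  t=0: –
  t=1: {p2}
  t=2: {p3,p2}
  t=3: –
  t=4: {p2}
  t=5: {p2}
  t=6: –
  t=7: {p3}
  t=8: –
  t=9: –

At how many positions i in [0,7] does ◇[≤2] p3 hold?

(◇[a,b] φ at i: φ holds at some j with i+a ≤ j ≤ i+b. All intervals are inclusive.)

6

Evaluate at each i in [0,7]:
  i=0: ✓ (witness j=2)
  i=1: ✓ (witness j=2)
  i=2: ✓ (witness j=2)
  i=3: ✗ (none in [3,5])
  i=4: ✗ (none in [4,6])
  i=5: ✓ (witness j=7)
  i=6: ✓ (witness j=7)
  i=7: ✓ (witness j=7)
Positions where it holds: {0, 1, 2, 5, 6, 7} → 6.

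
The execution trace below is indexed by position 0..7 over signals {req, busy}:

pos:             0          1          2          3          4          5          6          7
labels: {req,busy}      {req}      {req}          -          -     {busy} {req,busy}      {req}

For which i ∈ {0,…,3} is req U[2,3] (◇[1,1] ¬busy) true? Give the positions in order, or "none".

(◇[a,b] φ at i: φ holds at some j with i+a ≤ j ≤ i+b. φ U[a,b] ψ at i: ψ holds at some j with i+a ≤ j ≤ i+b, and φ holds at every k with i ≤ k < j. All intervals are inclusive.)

0, 1

Evaluate at each i in [0,3]:
  i=0: ✓ (rhs at j=2; lhs holds on [0,1])
  i=1: ✓ (rhs at j=3; lhs holds on [1,2])
  i=2: ✗ (no rhs in [4,5])
  i=3: ✗ (lhs fails at k=3 before rhs at j=6)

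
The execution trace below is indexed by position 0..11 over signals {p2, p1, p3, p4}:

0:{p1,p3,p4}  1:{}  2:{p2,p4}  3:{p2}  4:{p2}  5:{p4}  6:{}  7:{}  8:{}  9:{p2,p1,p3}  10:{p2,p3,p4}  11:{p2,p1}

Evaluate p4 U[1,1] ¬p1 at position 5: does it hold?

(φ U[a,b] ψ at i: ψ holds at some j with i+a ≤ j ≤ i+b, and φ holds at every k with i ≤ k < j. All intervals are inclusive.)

Need some j in [6,6] with ¬p1, and p4 at every k in [5,j-1].
  j=6: ¬p1 holds; p4 holds at every k in [5,5] → satisfied.

True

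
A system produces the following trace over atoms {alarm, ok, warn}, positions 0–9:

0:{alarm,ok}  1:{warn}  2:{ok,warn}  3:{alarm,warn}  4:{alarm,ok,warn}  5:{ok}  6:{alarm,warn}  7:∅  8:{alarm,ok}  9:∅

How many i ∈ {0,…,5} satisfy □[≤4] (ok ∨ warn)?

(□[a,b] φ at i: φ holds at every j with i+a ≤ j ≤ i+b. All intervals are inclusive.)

Evaluate at each i in [0,5]:
  i=0: ✓ (all of [0,4])
  i=1: ✓ (all of [1,5])
  i=2: ✓ (all of [2,6])
  i=3: ✗ (fails at j=7)
  i=4: ✗ (fails at j=7)
  i=5: ✗ (fails at j=7)
Positions where it holds: {0, 1, 2} → 3.

3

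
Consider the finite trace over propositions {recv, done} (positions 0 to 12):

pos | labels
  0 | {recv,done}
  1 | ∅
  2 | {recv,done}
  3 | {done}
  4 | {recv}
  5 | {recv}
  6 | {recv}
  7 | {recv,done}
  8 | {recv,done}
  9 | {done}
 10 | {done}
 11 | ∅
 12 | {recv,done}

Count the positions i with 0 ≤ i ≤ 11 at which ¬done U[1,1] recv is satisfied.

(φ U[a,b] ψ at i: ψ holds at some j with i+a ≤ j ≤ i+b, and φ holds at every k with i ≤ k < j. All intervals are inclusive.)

Evaluate at each i in [0,11]:
  i=0: ✗ (no rhs in [1,1])
  i=1: ✓ (rhs at j=2; lhs holds on [1,1])
  i=2: ✗ (no rhs in [3,3])
  i=3: ✗ (lhs fails at k=3 before rhs at j=4)
  i=4: ✓ (rhs at j=5; lhs holds on [4,4])
  i=5: ✓ (rhs at j=6; lhs holds on [5,5])
  i=6: ✓ (rhs at j=7; lhs holds on [6,6])
  i=7: ✗ (lhs fails at k=7 before rhs at j=8)
  i=8: ✗ (no rhs in [9,9])
  i=9: ✗ (no rhs in [10,10])
  i=10: ✗ (no rhs in [11,11])
  i=11: ✓ (rhs at j=12; lhs holds on [11,11])
Positions where it holds: {1, 4, 5, 6, 11} → 5.

5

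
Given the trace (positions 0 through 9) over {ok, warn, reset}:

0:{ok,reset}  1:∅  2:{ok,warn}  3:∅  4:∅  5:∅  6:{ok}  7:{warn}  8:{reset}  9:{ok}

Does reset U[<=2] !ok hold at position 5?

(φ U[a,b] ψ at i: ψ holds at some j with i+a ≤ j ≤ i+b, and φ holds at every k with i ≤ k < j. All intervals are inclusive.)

Need some j in [5,7] with !ok, and reset at every k in [5,j-1].
  j=5: !ok holds; no prefix to check → satisfied.

True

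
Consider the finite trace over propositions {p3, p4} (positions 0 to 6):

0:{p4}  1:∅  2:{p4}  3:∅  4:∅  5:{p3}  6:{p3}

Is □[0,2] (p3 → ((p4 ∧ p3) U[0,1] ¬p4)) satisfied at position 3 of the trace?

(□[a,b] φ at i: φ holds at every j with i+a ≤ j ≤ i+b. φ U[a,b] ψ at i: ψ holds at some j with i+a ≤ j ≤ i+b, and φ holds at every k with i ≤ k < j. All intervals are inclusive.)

Holds

Check (p3 → ((p4 ∧ p3) U[0,1] ¬p4)) at every j in [3,5]:
  j=3: antecedent false → ✓
  j=4: antecedent false → ✓
  j=5: antecedent true; consequent holds → ✓
All positions satisfy it → formula holds.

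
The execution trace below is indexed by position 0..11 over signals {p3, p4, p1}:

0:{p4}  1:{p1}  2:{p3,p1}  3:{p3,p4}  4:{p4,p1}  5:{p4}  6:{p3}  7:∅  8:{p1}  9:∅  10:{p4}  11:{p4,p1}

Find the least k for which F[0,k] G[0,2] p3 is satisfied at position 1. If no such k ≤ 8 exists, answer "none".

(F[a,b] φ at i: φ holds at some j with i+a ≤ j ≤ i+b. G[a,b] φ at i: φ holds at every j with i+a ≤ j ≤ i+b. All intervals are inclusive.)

Scan j = 1,2,… for G[0,2] p3:
  j=1: fails
  j=2: fails
  j=3: fails
  j=4: fails
  j=5: fails
  j=6: fails
  j=7: fails
  j=8: fails
  j=9: fails
No j in [1,9] satisfies it → none.

none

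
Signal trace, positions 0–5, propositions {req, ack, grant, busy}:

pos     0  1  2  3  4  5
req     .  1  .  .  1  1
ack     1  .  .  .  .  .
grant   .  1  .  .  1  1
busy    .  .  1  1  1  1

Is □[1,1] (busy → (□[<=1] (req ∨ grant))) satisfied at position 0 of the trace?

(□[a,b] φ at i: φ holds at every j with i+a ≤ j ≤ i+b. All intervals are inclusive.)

True

Check (busy → (□[<=1] (req ∨ grant))) at every j in [1,1]:
  j=1: antecedent false → ✓
All positions satisfy it → formula holds.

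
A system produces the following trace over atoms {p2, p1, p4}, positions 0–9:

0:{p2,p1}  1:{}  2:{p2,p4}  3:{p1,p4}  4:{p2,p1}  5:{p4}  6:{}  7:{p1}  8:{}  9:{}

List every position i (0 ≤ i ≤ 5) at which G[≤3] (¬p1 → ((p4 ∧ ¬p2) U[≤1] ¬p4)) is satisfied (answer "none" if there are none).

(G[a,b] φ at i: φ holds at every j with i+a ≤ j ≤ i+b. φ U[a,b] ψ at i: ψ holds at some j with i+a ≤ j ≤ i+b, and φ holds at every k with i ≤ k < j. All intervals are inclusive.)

Evaluate at each i in [0,5]:
  i=0: ✗ (fails at j=2)
  i=1: ✗ (fails at j=2)
  i=2: ✗ (fails at j=2)
  i=3: ✓ (all of [3,6])
  i=4: ✓ (all of [4,7])
  i=5: ✓ (all of [5,8])

3, 4, 5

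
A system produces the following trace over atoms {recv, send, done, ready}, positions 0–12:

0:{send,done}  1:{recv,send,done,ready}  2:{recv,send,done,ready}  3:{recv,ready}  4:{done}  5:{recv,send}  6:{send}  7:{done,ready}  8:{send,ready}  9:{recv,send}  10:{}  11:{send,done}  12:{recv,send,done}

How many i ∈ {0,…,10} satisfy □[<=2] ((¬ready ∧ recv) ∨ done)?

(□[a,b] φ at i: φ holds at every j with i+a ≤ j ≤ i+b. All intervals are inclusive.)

Evaluate at each i in [0,10]:
  i=0: ✓ (all of [0,2])
  i=1: ✗ (fails at j=3)
  i=2: ✗ (fails at j=3)
  i=3: ✗ (fails at j=3)
  i=4: ✗ (fails at j=6)
  i=5: ✗ (fails at j=6)
  i=6: ✗ (fails at j=6)
  i=7: ✗ (fails at j=8)
  i=8: ✗ (fails at j=8)
  i=9: ✗ (fails at j=10)
  i=10: ✗ (fails at j=10)
Positions where it holds: {0} → 1.

1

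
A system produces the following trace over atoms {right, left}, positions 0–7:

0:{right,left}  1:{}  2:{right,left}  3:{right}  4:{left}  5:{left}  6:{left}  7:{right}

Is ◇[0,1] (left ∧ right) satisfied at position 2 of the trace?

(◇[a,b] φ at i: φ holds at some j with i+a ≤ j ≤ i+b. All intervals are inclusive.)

Check (left ∧ right) at each j in [2,3]:
  j=2: true
  j=3: false
Found at j=2 → formula holds.

True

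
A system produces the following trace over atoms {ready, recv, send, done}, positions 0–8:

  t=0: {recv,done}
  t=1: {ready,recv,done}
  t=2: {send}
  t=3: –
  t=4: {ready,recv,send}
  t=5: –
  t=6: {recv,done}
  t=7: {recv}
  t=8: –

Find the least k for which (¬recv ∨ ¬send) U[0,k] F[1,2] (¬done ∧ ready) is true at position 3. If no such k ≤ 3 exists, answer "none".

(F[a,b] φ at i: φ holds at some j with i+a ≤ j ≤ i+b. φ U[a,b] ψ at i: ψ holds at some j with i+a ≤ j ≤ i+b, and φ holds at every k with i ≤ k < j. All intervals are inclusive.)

Need earliest j ≥ 3 with F[1,2] (¬done ∧ ready), and (¬recv ∨ ¬send) at every k in [3,j-1].
  j=3: rhs holds (empty prefix). k = 0.

0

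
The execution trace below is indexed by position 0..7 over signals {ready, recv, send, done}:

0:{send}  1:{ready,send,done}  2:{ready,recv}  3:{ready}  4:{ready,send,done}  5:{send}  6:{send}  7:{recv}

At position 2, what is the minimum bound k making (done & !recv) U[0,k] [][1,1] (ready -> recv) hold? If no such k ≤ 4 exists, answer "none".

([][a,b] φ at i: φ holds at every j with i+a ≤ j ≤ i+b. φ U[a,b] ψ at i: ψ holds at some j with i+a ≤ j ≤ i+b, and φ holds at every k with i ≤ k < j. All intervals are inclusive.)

Need earliest j ≥ 2 with [][1,1] (ready -> recv), and (done & !recv) at every k in [2,j-1].
  j=2: rhs fails.
  j=3: rhs fails.
  j=4: rhs holds but lhs fails at k=2.
  j=5: rhs holds but lhs fails at k=2.
  j=6: rhs holds but lhs fails at k=2.
No witness within the range → none.

none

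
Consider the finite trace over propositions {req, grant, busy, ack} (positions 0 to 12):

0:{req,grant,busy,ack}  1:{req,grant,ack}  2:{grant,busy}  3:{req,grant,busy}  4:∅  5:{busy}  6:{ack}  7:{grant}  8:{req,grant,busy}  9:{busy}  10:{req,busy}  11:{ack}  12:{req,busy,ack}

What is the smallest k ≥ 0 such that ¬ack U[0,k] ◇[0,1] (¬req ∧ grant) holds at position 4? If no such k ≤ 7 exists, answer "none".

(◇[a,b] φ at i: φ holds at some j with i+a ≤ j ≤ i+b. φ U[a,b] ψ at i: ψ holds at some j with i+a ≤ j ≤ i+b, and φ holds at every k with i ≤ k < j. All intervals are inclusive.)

Need earliest j ≥ 4 with ◇[0,1] (¬req ∧ grant), and ¬ack at every k in [4,j-1].
  j=4: rhs fails.
  j=5: rhs fails.
  j=6: rhs holds; lhs holds on [4,5]. k = 2.

2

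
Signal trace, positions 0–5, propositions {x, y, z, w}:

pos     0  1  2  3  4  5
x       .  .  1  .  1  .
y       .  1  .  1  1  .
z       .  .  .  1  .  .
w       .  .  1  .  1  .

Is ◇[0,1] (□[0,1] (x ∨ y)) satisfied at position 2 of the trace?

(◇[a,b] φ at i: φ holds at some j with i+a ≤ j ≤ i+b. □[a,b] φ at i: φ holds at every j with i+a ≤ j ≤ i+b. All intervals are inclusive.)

Check □[0,1] (x ∨ y) at each j in [2,3]:
  j=2: holds on [2,3]
  j=3: holds on [3,4]
Found at j=2 → formula holds.

Holds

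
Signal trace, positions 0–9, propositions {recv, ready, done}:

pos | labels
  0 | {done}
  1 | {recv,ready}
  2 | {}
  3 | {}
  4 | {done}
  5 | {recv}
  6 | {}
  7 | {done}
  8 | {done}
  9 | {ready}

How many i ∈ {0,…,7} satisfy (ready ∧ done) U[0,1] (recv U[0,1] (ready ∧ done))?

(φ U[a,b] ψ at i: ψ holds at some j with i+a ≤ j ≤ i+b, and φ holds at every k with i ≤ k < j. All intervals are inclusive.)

0

Evaluate at each i in [0,7]:
  i=0: ✗ (no rhs in [0,1])
  i=1: ✗ (no rhs in [1,2])
  i=2: ✗ (no rhs in [2,3])
  i=3: ✗ (no rhs in [3,4])
  i=4: ✗ (no rhs in [4,5])
  i=5: ✗ (no rhs in [5,6])
  i=6: ✗ (no rhs in [6,7])
  i=7: ✗ (no rhs in [7,8])
Positions where it holds: {} → 0.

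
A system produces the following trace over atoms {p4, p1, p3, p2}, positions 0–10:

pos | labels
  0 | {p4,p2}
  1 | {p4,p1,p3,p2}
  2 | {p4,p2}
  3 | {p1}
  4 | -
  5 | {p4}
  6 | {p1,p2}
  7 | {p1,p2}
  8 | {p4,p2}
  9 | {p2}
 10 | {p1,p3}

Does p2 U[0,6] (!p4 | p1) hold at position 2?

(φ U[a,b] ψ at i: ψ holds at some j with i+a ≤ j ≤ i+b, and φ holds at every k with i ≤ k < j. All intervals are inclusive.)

Holds

Need some j in [2,8] with (!p4 | p1), and p2 at every k in [2,j-1].
  j=2: (!p4 | p1) false.
  j=3: (!p4 | p1) holds; p2 holds at every k in [2,2] → satisfied.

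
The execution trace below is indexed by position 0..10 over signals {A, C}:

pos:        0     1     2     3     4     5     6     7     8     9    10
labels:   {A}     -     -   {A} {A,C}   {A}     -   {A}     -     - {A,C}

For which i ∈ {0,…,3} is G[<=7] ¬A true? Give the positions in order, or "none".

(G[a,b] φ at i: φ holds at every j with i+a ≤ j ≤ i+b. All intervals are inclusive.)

none

Evaluate at each i in [0,3]:
  i=0: ✗ (fails at j=0)
  i=1: ✗ (fails at j=3)
  i=2: ✗ (fails at j=3)
  i=3: ✗ (fails at j=3)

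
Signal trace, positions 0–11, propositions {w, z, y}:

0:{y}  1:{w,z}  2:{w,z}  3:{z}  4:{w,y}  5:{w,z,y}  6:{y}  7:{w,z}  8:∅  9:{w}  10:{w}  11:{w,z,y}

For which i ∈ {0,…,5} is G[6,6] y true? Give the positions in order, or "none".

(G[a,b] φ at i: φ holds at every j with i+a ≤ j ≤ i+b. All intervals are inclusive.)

Evaluate at each i in [0,5]:
  i=0: ✓ (all of [6,6])
  i=1: ✗ (fails at j=7)
  i=2: ✗ (fails at j=8)
  i=3: ✗ (fails at j=9)
  i=4: ✗ (fails at j=10)
  i=5: ✓ (all of [11,11])

0, 5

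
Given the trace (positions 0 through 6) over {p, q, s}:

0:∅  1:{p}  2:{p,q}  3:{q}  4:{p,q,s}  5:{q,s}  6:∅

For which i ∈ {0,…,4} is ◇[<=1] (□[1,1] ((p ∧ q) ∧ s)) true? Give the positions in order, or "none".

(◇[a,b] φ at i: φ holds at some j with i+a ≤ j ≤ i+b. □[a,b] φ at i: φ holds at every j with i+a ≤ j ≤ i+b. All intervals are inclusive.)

Evaluate at each i in [0,4]:
  i=0: ✗ (none in [0,1])
  i=1: ✗ (none in [1,2])
  i=2: ✓ (witness j=3)
  i=3: ✓ (witness j=3)
  i=4: ✗ (none in [4,5])

2, 3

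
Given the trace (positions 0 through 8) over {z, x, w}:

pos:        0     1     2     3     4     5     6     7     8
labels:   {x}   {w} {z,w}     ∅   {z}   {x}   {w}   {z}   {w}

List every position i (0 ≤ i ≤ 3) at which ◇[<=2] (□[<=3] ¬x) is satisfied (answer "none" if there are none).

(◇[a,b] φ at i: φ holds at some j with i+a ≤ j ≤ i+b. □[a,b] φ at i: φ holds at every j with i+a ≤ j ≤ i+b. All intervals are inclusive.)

0, 1

Evaluate at each i in [0,3]:
  i=0: ✓ (witness j=1)
  i=1: ✓ (witness j=1)
  i=2: ✗ (none in [2,4])
  i=3: ✗ (none in [3,5])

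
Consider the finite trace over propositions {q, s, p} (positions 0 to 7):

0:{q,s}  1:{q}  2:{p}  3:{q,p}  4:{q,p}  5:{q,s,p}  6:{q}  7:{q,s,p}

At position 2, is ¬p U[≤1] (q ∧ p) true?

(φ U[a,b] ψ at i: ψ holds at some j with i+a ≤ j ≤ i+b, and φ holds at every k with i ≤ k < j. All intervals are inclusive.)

False

Need some j in [2,3] with (q ∧ p), and ¬p at every k in [2,j-1].
  j=2: (q ∧ p) false.
  j=3: (q ∧ p) holds, but ¬p fails at k=2 → not this j.
No j in the window works → until fails.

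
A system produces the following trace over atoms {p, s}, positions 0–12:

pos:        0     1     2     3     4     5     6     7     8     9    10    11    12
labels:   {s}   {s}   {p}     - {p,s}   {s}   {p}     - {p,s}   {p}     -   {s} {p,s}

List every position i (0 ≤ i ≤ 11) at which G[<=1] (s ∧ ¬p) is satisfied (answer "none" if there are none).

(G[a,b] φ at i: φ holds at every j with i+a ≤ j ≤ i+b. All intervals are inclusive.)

0

Evaluate at each i in [0,11]:
  i=0: ✓ (all of [0,1])
  i=1: ✗ (fails at j=2)
  i=2: ✗ (fails at j=2)
  i=3: ✗ (fails at j=3)
  i=4: ✗ (fails at j=4)
  i=5: ✗ (fails at j=6)
  i=6: ✗ (fails at j=6)
  i=7: ✗ (fails at j=7)
  i=8: ✗ (fails at j=8)
  i=9: ✗ (fails at j=9)
  i=10: ✗ (fails at j=10)
  i=11: ✗ (fails at j=12)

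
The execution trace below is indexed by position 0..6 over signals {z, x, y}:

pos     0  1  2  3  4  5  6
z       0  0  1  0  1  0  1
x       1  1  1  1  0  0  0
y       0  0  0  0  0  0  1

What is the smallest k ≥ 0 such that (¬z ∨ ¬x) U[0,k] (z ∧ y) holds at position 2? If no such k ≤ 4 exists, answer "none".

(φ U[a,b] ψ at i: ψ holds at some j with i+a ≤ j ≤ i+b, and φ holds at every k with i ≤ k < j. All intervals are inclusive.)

Need earliest j ≥ 2 with (z ∧ y), and (¬z ∨ ¬x) at every k in [2,j-1].
  j=2: rhs fails.
  j=3: rhs fails.
  j=4: rhs fails.
  j=5: rhs fails.
  j=6: rhs holds but lhs fails at k=2.
No witness within the range → none.

none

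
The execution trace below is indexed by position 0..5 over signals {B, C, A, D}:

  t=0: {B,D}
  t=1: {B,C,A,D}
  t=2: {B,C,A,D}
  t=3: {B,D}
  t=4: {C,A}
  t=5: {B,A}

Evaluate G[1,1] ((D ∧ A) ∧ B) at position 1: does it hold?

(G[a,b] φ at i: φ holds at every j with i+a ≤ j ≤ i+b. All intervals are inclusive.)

Check ((D ∧ A) ∧ B) at every j in [2,2]:
  j=2: true
All positions satisfy it → formula holds.

Holds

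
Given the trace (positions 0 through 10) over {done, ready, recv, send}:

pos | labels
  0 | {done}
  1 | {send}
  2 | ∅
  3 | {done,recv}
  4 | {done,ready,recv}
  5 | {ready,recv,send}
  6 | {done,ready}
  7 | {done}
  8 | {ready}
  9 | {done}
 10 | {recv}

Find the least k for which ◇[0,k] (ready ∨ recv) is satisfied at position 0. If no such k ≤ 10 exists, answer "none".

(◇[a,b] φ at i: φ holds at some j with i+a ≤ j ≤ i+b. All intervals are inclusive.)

Scan j = 0,1,… for (ready ∨ recv):
  j=0: fails
  j=1: fails
  j=2: fails
  j=3: holds
First hit at j=3, so smallest k = 3-0 = 3.

3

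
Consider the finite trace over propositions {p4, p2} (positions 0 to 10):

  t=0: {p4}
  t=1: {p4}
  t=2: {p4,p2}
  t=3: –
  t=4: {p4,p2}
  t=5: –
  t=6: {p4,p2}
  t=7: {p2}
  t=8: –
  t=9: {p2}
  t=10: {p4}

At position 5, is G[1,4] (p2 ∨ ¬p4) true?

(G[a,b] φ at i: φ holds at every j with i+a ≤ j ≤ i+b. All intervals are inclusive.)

Check (p2 ∨ ¬p4) at every j in [6,9]:
  j=6: true
  j=7: true
  j=8: true
  j=9: true
All positions satisfy it → formula holds.

Holds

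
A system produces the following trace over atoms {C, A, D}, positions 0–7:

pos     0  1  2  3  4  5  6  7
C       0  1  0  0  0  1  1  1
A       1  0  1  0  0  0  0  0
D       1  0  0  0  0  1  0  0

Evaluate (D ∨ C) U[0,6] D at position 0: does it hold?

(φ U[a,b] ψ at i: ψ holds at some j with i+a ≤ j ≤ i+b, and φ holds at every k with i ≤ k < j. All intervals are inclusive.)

Holds

Need some j in [0,6] with D, and (D ∨ C) at every k in [0,j-1].
  j=0: D holds; no prefix to check → satisfied.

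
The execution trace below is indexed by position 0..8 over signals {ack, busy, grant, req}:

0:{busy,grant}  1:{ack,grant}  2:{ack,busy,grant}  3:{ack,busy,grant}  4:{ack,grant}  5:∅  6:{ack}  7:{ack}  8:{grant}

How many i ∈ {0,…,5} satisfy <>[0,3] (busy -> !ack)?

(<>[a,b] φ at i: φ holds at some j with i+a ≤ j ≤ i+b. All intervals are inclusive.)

Evaluate at each i in [0,5]:
  i=0: ✓ (witness j=0)
  i=1: ✓ (witness j=1)
  i=2: ✓ (witness j=4)
  i=3: ✓ (witness j=4)
  i=4: ✓ (witness j=4)
  i=5: ✓ (witness j=5)
Positions where it holds: {0, 1, 2, 3, 4, 5} → 6.

6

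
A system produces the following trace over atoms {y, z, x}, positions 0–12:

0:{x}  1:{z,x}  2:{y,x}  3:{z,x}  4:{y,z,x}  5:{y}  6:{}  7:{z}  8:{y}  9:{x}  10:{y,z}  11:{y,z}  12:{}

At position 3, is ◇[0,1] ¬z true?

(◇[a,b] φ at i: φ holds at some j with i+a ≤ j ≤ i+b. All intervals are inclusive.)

No

Check ¬z at each j in [3,4]:
  j=3: false
  j=4: false
No position in the window satisfies it → formula fails.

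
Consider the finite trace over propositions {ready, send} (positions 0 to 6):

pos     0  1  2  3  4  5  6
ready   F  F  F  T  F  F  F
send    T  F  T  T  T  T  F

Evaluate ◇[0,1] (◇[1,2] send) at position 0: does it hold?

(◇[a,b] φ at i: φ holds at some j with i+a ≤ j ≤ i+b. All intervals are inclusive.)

True

Check ◇[1,2] send at each j in [0,1]:
  j=0: holds (witness at 2)
  j=1: holds (witness at 2)
Found at j=0 → formula holds.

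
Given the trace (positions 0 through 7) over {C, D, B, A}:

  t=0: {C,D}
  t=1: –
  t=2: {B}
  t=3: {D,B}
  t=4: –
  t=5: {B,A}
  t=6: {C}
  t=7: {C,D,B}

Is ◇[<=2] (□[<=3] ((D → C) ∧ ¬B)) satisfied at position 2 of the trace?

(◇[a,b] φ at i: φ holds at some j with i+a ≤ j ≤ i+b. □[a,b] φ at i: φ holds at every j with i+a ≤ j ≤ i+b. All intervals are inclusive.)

Check □[<=3] ((D → C) ∧ ¬B) at each j in [2,4]:
  j=2: fails at 2
  j=3: fails at 3
  j=4: fails at 5
No position in the window satisfies it → formula fails.

Does not hold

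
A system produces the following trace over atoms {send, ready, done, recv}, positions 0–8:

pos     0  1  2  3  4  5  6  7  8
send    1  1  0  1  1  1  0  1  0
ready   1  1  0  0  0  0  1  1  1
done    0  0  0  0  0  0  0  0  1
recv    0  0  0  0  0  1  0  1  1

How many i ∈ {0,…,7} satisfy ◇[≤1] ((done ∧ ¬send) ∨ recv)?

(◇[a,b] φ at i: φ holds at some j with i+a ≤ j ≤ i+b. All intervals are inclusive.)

4

Evaluate at each i in [0,7]:
  i=0: ✗ (none in [0,1])
  i=1: ✗ (none in [1,2])
  i=2: ✗ (none in [2,3])
  i=3: ✗ (none in [3,4])
  i=4: ✓ (witness j=5)
  i=5: ✓ (witness j=5)
  i=6: ✓ (witness j=7)
  i=7: ✓ (witness j=7)
Positions where it holds: {4, 5, 6, 7} → 4.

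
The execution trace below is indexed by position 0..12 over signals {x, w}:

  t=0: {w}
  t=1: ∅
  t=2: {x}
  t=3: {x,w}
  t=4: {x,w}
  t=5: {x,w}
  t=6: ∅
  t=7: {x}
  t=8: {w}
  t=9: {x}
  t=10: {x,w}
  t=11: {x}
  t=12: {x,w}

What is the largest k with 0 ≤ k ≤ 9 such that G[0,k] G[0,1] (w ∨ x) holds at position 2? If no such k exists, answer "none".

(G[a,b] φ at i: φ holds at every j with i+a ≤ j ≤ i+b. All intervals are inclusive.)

2

G[0,1] (w ∨ x) must hold from j=2 onward; find where it first fails.
  j=2: holds
  j=3: holds
  j=4: holds
  j=5: fails
Holds on [2,4], so largest k = 2.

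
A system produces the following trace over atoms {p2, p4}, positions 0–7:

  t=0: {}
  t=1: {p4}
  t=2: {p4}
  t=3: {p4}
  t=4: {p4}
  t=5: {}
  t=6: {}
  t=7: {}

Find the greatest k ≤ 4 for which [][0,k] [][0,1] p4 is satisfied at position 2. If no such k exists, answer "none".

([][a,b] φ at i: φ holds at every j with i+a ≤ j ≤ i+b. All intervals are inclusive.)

1

[][0,1] p4 must hold from j=2 onward; find where it first fails.
  j=2: holds
  j=3: holds
  j=4: fails
Holds on [2,3], so largest k = 1.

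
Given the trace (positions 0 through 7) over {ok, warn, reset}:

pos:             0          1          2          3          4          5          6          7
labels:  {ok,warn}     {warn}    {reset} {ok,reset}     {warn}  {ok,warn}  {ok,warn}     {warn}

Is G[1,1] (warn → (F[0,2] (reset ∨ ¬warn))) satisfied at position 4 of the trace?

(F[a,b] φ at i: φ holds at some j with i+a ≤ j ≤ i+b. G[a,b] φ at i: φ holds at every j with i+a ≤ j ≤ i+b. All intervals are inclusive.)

No

Check (warn → (F[0,2] (reset ∨ ¬warn))) at every j in [5,5]:
  j=5: antecedent true; consequent fails (none in [5,7]) → ✗
Fails at j=5 → formula fails.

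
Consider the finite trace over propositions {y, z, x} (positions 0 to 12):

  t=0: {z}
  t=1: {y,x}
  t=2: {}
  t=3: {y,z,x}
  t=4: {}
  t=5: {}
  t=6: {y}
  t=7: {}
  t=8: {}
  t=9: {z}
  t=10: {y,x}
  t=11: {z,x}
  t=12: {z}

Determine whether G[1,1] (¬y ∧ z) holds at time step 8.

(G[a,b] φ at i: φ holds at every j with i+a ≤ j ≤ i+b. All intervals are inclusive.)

True

Check (¬y ∧ z) at every j in [9,9]:
  j=9: true
All positions satisfy it → formula holds.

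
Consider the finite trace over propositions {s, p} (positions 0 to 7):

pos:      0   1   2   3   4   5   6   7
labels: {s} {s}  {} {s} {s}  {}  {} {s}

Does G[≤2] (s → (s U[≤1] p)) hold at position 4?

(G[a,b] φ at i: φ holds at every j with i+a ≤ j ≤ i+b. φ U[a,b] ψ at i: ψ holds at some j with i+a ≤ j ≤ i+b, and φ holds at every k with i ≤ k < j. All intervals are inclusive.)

Check (s → (s U[≤1] p)) at every j in [4,6]:
  j=4: antecedent true; consequent fails → ✗
  j=5: antecedent false → ✓
  j=6: antecedent false → ✓
Fails at j=4 → formula fails.

No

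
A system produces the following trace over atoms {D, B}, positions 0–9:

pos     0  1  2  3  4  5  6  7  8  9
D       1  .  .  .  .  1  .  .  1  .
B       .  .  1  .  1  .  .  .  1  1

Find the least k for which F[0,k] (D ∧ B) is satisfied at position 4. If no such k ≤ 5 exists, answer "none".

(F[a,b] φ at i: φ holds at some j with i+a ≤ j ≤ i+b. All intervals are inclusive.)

Scan j = 4,5,… for (D ∧ B):
  j=4: fails
  j=5: fails
  j=6: fails
  j=7: fails
  j=8: holds
First hit at j=8, so smallest k = 8-4 = 4.

4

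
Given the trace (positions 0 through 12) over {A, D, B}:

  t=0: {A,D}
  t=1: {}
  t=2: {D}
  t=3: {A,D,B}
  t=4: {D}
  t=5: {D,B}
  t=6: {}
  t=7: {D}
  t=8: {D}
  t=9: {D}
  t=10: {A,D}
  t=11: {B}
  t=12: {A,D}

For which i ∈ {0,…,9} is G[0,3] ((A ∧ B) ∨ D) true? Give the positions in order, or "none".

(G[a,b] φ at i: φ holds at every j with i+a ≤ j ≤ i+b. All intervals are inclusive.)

Evaluate at each i in [0,9]:
  i=0: ✗ (fails at j=1)
  i=1: ✗ (fails at j=1)
  i=2: ✓ (all of [2,5])
  i=3: ✗ (fails at j=6)
  i=4: ✗ (fails at j=6)
  i=5: ✗ (fails at j=6)
  i=6: ✗ (fails at j=6)
  i=7: ✓ (all of [7,10])
  i=8: ✗ (fails at j=11)
  i=9: ✗ (fails at j=11)

2, 7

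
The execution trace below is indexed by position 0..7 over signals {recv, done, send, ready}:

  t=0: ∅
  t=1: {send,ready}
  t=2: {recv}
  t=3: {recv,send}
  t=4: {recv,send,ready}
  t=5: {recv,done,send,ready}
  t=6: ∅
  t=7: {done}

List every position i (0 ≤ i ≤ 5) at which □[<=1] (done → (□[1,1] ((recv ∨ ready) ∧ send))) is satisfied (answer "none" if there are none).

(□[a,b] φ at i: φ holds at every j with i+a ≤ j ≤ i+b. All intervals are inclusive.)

Evaluate at each i in [0,5]:
  i=0: ✓ (all of [0,1])
  i=1: ✓ (all of [1,2])
  i=2: ✓ (all of [2,3])
  i=3: ✓ (all of [3,4])
  i=4: ✗ (fails at j=5)
  i=5: ✗ (fails at j=5)

0, 1, 2, 3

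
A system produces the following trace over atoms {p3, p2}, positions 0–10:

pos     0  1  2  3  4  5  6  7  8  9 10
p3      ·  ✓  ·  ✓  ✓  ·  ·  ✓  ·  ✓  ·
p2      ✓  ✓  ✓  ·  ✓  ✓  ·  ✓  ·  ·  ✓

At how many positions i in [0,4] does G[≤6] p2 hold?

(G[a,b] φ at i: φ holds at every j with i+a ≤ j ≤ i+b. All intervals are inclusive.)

Evaluate at each i in [0,4]:
  i=0: ✗ (fails at j=3)
  i=1: ✗ (fails at j=3)
  i=2: ✗ (fails at j=3)
  i=3: ✗ (fails at j=3)
  i=4: ✗ (fails at j=6)
Positions where it holds: {} → 0.

0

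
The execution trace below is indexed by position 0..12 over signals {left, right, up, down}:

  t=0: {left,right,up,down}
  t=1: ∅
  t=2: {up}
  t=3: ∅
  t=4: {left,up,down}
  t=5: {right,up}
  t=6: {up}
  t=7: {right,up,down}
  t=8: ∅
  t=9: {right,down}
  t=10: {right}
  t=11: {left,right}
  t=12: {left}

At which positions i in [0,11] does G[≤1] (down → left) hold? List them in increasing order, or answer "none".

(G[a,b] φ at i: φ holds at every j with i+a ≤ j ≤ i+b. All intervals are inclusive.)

0, 1, 2, 3, 4, 5, 10, 11

Evaluate at each i in [0,11]:
  i=0: ✓ (all of [0,1])
  i=1: ✓ (all of [1,2])
  i=2: ✓ (all of [2,3])
  i=3: ✓ (all of [3,4])
  i=4: ✓ (all of [4,5])
  i=5: ✓ (all of [5,6])
  i=6: ✗ (fails at j=7)
  i=7: ✗ (fails at j=7)
  i=8: ✗ (fails at j=9)
  i=9: ✗ (fails at j=9)
  i=10: ✓ (all of [10,11])
  i=11: ✓ (all of [11,12])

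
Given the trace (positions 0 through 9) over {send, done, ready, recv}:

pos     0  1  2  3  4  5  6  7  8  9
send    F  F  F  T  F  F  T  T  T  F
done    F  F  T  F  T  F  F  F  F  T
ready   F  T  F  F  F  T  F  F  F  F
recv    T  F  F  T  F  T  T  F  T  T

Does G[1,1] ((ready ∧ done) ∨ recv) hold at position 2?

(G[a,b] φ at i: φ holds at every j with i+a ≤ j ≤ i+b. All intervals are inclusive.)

Check ((ready ∧ done) ∨ recv) at every j in [3,3]:
  j=3: true
All positions satisfy it → formula holds.

Holds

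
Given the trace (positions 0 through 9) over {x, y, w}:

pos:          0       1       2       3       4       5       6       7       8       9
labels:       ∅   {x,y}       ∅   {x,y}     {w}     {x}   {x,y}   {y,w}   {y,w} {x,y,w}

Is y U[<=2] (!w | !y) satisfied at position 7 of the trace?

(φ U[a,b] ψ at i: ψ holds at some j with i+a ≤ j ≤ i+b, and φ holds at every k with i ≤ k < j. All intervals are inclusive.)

Need some j in [7,9] with (!w | !y), and y at every k in [7,j-1].
  j=7: (!w | !y) false.
  j=8: (!w | !y) false.
  j=9: (!w | !y) false.
No j in the window works → until fails.

Does not hold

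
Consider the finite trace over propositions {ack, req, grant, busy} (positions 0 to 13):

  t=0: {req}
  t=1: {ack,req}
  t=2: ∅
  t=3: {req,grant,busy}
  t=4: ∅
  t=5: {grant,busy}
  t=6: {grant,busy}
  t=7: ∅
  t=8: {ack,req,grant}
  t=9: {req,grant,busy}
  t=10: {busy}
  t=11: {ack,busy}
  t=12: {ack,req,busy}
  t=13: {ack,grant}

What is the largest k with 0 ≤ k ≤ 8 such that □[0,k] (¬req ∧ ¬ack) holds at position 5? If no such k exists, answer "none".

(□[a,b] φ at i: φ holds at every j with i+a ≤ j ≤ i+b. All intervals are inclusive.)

(¬req ∧ ¬ack) must hold from j=5 onward; find where it first fails.
  j=5: holds
  j=6: holds
  j=7: holds
  j=8: fails
Holds on [5,7], so largest k = 2.

2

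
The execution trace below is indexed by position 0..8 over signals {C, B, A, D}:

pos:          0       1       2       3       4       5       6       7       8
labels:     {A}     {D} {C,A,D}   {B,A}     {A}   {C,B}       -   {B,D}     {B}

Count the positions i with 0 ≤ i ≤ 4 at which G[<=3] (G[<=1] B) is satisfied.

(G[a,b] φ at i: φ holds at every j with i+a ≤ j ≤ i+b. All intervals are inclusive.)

0

Evaluate at each i in [0,4]:
  i=0: ✗ (fails at j=0)
  i=1: ✗ (fails at j=1)
  i=2: ✗ (fails at j=2)
  i=3: ✗ (fails at j=3)
  i=4: ✗ (fails at j=4)
Positions where it holds: {} → 0.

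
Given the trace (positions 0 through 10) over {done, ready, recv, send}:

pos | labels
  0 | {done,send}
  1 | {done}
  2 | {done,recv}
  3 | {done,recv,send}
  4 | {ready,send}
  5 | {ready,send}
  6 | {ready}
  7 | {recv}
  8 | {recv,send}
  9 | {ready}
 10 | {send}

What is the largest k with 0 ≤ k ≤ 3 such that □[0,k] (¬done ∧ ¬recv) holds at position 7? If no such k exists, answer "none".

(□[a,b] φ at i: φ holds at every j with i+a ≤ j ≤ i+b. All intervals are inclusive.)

(¬done ∧ ¬recv) must hold from j=7 onward; find where it first fails.
  j=7: fails → no k works.

none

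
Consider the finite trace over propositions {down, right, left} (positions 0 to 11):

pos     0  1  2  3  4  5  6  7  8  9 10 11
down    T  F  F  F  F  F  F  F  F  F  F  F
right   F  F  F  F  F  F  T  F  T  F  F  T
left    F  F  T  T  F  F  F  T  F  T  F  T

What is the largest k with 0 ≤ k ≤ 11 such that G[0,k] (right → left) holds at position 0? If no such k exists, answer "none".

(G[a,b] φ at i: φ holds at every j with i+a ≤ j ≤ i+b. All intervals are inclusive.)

(right → left) must hold from j=0 onward; find where it first fails.
  j=0: holds
  j=1: holds
  j=2: holds
  j=3: holds
  j=4: holds
  j=5: holds
  j=6: fails
Holds on [0,5], so largest k = 5.

5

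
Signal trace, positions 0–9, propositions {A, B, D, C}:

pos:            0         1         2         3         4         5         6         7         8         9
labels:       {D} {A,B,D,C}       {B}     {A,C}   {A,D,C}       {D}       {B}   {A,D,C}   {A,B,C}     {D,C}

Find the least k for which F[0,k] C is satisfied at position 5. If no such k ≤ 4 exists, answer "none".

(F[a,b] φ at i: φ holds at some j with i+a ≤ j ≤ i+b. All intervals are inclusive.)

Scan j = 5,6,… for C:
  j=5: fails
  j=6: fails
  j=7: holds
First hit at j=7, so smallest k = 7-5 = 2.

2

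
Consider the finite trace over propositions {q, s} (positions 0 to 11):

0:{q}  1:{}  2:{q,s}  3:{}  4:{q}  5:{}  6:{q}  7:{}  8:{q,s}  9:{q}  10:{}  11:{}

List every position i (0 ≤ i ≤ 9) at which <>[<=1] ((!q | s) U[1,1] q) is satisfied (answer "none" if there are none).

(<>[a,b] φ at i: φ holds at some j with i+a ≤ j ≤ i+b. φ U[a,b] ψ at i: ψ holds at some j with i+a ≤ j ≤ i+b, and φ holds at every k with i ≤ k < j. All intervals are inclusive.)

Evaluate at each i in [0,9]:
  i=0: ✓ (witness j=1)
  i=1: ✓ (witness j=1)
  i=2: ✓ (witness j=3)
  i=3: ✓ (witness j=3)
  i=4: ✓ (witness j=5)
  i=5: ✓ (witness j=5)
  i=6: ✓ (witness j=7)
  i=7: ✓ (witness j=7)
  i=8: ✓ (witness j=8)
  i=9: ✗ (none in [9,10])

0, 1, 2, 3, 4, 5, 6, 7, 8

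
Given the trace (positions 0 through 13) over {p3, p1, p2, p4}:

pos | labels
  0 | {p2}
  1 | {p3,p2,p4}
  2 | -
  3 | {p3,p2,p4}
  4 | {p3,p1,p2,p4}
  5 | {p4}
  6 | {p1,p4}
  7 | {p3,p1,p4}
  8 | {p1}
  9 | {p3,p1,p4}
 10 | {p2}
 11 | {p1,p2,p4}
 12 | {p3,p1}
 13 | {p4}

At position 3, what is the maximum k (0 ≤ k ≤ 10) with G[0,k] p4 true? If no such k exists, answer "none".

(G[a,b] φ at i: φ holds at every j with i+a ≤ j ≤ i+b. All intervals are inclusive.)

4

p4 must hold from j=3 onward; find where it first fails.
  j=3: holds
  j=4: holds
  j=5: holds
  j=6: holds
  j=7: holds
  j=8: fails
Holds on [3,7], so largest k = 4.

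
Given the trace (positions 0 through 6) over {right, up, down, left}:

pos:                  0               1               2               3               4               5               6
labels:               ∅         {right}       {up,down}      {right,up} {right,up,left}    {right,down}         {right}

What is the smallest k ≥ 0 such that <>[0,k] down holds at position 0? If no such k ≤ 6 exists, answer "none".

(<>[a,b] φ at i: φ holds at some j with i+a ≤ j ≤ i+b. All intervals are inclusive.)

2

Scan j = 0,1,… for down:
  j=0: fails
  j=1: fails
  j=2: holds
First hit at j=2, so smallest k = 2-0 = 2.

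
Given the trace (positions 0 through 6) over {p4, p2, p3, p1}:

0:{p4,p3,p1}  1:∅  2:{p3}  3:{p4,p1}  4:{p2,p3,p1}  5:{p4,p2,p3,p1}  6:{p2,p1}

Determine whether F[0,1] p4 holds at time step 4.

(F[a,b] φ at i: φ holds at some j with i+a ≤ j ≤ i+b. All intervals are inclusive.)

Check p4 at each j in [4,5]:
  j=4: false
  j=5: true
Found at j=5 → formula holds.

Holds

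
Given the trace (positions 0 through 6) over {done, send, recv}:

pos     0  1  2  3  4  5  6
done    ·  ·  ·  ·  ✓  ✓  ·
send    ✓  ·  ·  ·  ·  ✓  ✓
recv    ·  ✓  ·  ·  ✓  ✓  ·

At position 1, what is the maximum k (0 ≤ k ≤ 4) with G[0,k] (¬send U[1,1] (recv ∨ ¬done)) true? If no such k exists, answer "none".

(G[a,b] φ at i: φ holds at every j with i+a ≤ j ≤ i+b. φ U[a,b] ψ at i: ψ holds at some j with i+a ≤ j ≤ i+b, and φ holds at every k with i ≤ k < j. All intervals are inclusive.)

3

(¬send U[1,1] (recv ∨ ¬done)) must hold from j=1 onward; find where it first fails.
  j=1: holds
  j=2: holds
  j=3: holds
  j=4: holds
  j=5: fails
Holds on [1,4], so largest k = 3.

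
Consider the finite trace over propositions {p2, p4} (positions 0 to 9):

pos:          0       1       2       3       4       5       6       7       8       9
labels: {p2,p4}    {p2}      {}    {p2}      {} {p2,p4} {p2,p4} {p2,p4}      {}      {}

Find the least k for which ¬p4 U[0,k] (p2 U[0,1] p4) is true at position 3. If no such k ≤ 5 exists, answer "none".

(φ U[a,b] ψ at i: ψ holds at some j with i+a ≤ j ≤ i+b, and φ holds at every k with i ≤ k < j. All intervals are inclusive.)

Need earliest j ≥ 3 with (p2 U[0,1] p4), and ¬p4 at every k in [3,j-1].
  j=3: rhs fails.
  j=4: rhs fails.
  j=5: rhs holds; lhs holds on [3,4]. k = 2.

2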